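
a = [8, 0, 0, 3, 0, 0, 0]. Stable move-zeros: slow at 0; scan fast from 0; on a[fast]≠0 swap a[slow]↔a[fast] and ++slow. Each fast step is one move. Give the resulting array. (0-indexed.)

[8, 3, 0, 0, 0, 0, 0]

(s=0,f=0) a[fast]=8≠0 swap→a[0]=8 → slow++,fast++
(s=1,f=1) a[fast]=0 → fast++
(s=1,f=2) a[fast]=0 → fast++
(s=1,f=3) a[fast]=3≠0 swap→a[1]=3 → slow++,fast++
(s=2,f=4) a[fast]=0 → fast++
(s=2,f=5) a[fast]=0 → fast++
(s=2,f=6) a[fast]=0 → fast++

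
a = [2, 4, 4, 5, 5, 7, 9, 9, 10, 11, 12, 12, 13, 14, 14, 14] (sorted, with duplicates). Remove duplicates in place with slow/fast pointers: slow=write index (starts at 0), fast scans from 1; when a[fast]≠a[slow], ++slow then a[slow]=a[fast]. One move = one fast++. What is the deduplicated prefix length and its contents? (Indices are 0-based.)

length 10; prefix = [2, 4, 5, 7, 9, 10, 11, 12, 13, 14]

slow=0 fast=1: a[fast]=4≠a[slow]=2 write a[1]=4, slow++,fast++
slow=1 fast=2: a[fast]=4=a[slow] dup, fast++
slow=1 fast=3: a[fast]=5≠a[slow]=4 write a[2]=5, slow++,fast++
slow=2 fast=4: a[fast]=5=a[slow] dup, fast++
slow=2 fast=5: a[fast]=7≠a[slow]=5 write a[3]=7, slow++,fast++
slow=3 fast=6: a[fast]=9≠a[slow]=7 write a[4]=9, slow++,fast++
slow=4 fast=7: a[fast]=9=a[slow] dup, fast++
slow=4 fast=8: a[fast]=10≠a[slow]=9 write a[5]=10, slow++,fast++
slow=5 fast=9: a[fast]=11≠a[slow]=10 write a[6]=11, slow++,fast++
slow=6 fast=10: a[fast]=12≠a[slow]=11 write a[7]=12, slow++,fast++
slow=7 fast=11: a[fast]=12=a[slow] dup, fast++
slow=7 fast=12: a[fast]=13≠a[slow]=12 write a[8]=13, slow++,fast++
slow=8 fast=13: a[fast]=14≠a[slow]=13 write a[9]=14, slow++,fast++
slow=9 fast=14: a[fast]=14=a[slow] dup, fast++
slow=9 fast=15: a[fast]=14=a[slow] dup, fast++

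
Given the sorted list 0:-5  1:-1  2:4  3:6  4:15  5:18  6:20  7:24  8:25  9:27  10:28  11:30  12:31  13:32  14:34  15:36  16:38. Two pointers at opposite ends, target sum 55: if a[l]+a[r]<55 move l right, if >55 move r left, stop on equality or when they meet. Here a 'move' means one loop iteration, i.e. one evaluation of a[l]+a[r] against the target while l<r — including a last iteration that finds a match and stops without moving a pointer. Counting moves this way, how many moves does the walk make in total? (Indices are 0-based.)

l=0 r=16: -5+38=33 <55, l++
l=1 r=16: -1+38=37 <55, l++
l=2 r=16: 4+38=42 <55, l++
l=3 r=16: 6+38=44 <55, l++
l=4 r=16: 15+38=53 <55, l++
l=5 r=16: 18+38=56 >55, r--
l=5 r=15: 18+36=54 <55, l++
l=6 r=15: 20+36=56 >55, r--
l=6 r=14: 20+34=54 <55, l++
l=7 r=14: 24+34=58 >55, r--
l=7 r=13: 24+32=56 >55, r--
l=7 r=12: 24+31=55, found

12 moves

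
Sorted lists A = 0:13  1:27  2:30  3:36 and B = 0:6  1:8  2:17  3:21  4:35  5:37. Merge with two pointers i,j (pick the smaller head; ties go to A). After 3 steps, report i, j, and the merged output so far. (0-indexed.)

i=1, j=2, merged so far=[6, 8, 13]

i=0 j=0: A[i]=13>B[j]=6 take 6, j++
i=0 j=1: A[i]=13>B[j]=8 take 8, j++
i=0 j=2: A[i]=13<=B[j]=17 take 13, i++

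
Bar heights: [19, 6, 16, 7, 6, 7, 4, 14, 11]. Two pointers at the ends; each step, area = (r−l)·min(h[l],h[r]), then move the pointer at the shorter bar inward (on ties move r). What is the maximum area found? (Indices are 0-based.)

max area = 98

l=0 r=8: min(19,11)*8=88 best=88 *, r--
l=0 r=7: min(19,14)*7=98 best=98 *, r--
l=0 r=6: min(19,4)*6=24 best=98, r--
l=0 r=5: min(19,7)*5=35 best=98, r--
l=0 r=4: min(19,6)*4=24 best=98, r--
l=0 r=3: min(19,7)*3=21 best=98, r--
l=0 r=2: min(19,16)*2=32 best=98, r--
l=0 r=1: min(19,6)*1=6 best=98, r--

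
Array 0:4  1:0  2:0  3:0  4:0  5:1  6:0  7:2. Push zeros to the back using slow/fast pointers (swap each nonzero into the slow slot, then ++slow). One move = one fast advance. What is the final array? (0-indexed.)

(s=0,f=0) a[fast]=4≠0 swap→a[0]=4 → slow++,fast++
(s=1,f=1) a[fast]=0 → fast++
(s=1,f=2) a[fast]=0 → fast++
(s=1,f=3) a[fast]=0 → fast++
(s=1,f=4) a[fast]=0 → fast++
(s=1,f=5) a[fast]=1≠0 swap→a[1]=1 → slow++,fast++
(s=2,f=6) a[fast]=0 → fast++
(s=2,f=7) a[fast]=2≠0 swap→a[2]=2 → slow++,fast++

[4, 1, 2, 0, 0, 0, 0, 0]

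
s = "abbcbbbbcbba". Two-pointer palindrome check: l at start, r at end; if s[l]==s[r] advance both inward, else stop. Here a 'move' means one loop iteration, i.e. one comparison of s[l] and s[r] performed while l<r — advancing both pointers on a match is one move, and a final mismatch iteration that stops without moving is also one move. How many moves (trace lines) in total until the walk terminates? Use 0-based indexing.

l=0 r=11: 'a'=='a', l++,r--
l=1 r=10: 'b'=='b', l++,r--
l=2 r=9: 'b'=='b', l++,r--
l=3 r=8: 'c'=='c', l++,r--
l=4 r=7: 'b'=='b', l++,r--
l=5 r=6: 'b'=='b', l++,r--

6 moves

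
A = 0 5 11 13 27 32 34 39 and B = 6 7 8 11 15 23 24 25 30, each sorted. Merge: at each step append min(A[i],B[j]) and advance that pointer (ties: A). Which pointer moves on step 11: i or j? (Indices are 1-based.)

[i=1,j=1] A[i]=0<=B[j]=6 take 0 → i++
[i=2,j=1] A[i]=5<=B[j]=6 take 5 → i++
[i=3,j=1] A[i]=11>B[j]=6 take 6 → j++
[i=3,j=2] A[i]=11>B[j]=7 take 7 → j++
[i=3,j=3] A[i]=11>B[j]=8 take 8 → j++
[i=3,j=4] A[i]=11<=B[j]=11 take 11 → i++
[i=4,j=4] A[i]=13>B[j]=11 take 11 → j++
[i=4,j=5] A[i]=13<=B[j]=15 take 13 → i++
[i=5,j=5] A[i]=27>B[j]=15 take 15 → j++
[i=5,j=6] A[i]=27>B[j]=23 take 23 → j++
[i=5,j=7] A[i]=27>B[j]=24 take 24 → j++

j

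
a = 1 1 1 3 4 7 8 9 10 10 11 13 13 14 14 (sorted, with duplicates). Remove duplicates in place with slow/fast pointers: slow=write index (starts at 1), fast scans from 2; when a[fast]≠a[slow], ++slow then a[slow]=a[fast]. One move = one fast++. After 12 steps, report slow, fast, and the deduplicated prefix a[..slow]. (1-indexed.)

(s=1,f=2) a[fast]=1=a[slow] dup → fast++
(s=1,f=3) a[fast]=1=a[slow] dup → fast++
(s=1,f=4) a[fast]=3≠a[slow]=1 write a[2]=3 → slow++,fast++
(s=2,f=5) a[fast]=4≠a[slow]=3 write a[3]=4 → slow++,fast++
(s=3,f=6) a[fast]=7≠a[slow]=4 write a[4]=7 → slow++,fast++
(s=4,f=7) a[fast]=8≠a[slow]=7 write a[5]=8 → slow++,fast++
(s=5,f=8) a[fast]=9≠a[slow]=8 write a[6]=9 → slow++,fast++
(s=6,f=9) a[fast]=10≠a[slow]=9 write a[7]=10 → slow++,fast++
(s=7,f=10) a[fast]=10=a[slow] dup → fast++
(s=7,f=11) a[fast]=11≠a[slow]=10 write a[8]=11 → slow++,fast++
(s=8,f=12) a[fast]=13≠a[slow]=11 write a[9]=13 → slow++,fast++
(s=9,f=13) a[fast]=13=a[slow] dup → fast++

slow=9, fast=14, prefix=[1, 3, 4, 7, 8, 9, 10, 11, 13]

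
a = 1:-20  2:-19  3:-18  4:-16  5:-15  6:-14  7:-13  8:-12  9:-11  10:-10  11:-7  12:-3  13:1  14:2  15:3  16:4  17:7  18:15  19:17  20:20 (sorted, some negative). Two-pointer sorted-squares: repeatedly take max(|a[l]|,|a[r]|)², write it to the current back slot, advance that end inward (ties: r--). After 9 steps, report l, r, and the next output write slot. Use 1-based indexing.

l=7, r=17, next write slot=11

[1,20] |-20|<=|20| out[20]=400 → r--
[1,19] |-20|>|17| out[19]=400 → l++
[2,19] |-19|>|17| out[18]=361 → l++
[3,19] |-18|>|17| out[17]=324 → l++
[4,19] |-16|<=|17| out[16]=289 → r--
[4,18] |-16|>|15| out[15]=256 → l++
[5,18] |-15|<=|15| out[14]=225 → r--
[5,17] |-15|>|7| out[13]=225 → l++
[6,17] |-14|>|7| out[12]=196 → l++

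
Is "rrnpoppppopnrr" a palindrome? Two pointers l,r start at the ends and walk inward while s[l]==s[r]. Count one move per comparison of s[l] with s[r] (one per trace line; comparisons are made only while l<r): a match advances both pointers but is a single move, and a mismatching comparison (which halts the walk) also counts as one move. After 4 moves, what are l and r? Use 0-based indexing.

l=4, r=9

l=0 r=13: 'r'=='r', l++,r--
l=1 r=12: 'r'=='r', l++,r--
l=2 r=11: 'n'=='n', l++,r--
l=3 r=10: 'p'=='p', l++,r--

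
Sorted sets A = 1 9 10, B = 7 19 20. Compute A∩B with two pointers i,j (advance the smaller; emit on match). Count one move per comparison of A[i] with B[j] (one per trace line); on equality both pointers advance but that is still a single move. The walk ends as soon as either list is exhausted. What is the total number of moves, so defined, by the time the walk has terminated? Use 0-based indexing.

[i=0,j=0] 1<7 → i++
[i=1,j=0] 9>7 → j++
[i=1,j=1] 9<19 → i++
[i=2,j=1] 10<19 → i++

4 moves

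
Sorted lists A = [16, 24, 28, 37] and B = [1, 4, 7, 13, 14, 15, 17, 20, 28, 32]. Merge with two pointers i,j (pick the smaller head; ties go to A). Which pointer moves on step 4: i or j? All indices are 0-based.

[i=0,j=0] A[i]=16>B[j]=1 take 1 → j++
[i=0,j=1] A[i]=16>B[j]=4 take 4 → j++
[i=0,j=2] A[i]=16>B[j]=7 take 7 → j++
[i=0,j=3] A[i]=16>B[j]=13 take 13 → j++

j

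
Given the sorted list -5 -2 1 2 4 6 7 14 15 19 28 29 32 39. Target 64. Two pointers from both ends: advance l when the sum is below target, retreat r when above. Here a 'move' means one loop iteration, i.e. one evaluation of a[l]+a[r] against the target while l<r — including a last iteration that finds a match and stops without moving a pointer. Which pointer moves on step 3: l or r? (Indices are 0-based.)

l=0 r=13: -5+39=34 <64, l++
l=1 r=13: -2+39=37 <64, l++
l=2 r=13: 1+39=40 <64, l++

l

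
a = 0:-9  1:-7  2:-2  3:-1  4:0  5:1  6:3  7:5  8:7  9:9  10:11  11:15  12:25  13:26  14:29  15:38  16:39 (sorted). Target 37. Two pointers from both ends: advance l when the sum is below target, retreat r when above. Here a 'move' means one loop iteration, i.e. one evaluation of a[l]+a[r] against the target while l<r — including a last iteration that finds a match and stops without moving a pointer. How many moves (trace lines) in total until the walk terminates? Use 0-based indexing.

3 moves

[0,16] -9+39=30 <37 → l++
[1,16] -7+39=32 <37 → l++
[2,16] -2+39=37 → found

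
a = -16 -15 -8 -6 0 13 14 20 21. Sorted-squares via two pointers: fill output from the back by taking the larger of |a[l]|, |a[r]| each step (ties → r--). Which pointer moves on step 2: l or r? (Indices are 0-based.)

[0,8] |-16|<=|21| out[8]=441 → r--
[0,7] |-16|<=|20| out[7]=400 → r--

r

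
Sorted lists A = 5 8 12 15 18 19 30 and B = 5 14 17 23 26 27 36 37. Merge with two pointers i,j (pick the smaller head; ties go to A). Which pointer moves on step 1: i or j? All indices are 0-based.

i

[i=0,j=0] A[i]=5<=B[j]=5 take 5 → i++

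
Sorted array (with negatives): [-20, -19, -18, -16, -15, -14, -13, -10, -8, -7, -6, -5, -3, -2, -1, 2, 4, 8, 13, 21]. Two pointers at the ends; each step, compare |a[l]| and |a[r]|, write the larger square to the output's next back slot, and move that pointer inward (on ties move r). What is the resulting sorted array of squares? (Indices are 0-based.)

[0,19] |-20|<=|21| out[19]=441 → r--
[0,18] |-20|>|13| out[18]=400 → l++
[1,18] |-19|>|13| out[17]=361 → l++
[2,18] |-18|>|13| out[16]=324 → l++
[3,18] |-16|>|13| out[15]=256 → l++
[4,18] |-15|>|13| out[14]=225 → l++
[5,18] |-14|>|13| out[13]=196 → l++
[6,18] |-13|<=|13| out[12]=169 → r--
[6,17] |-13|>|8| out[11]=169 → l++
[7,17] |-10|>|8| out[10]=100 → l++
[8,17] |-8|<=|8| out[9]=64 → r--
[8,16] |-8|>|4| out[8]=64 → l++
[9,16] |-7|>|4| out[7]=49 → l++
[10,16] |-6|>|4| out[6]=36 → l++
[11,16] |-5|>|4| out[5]=25 → l++
[12,16] |-3|<=|4| out[4]=16 → r--
[12,15] |-3|>|2| out[3]=9 → l++
[13,15] |-2|<=|2| out[2]=4 → r--
[13,14] |-2|>|-1| out[1]=4 → l++
[14,14] |-1|<=|-1| out[0]=1 → r--

[1, 4, 4, 9, 16, 25, 36, 49, 64, 64, 100, 169, 169, 196, 225, 256, 324, 361, 400, 441]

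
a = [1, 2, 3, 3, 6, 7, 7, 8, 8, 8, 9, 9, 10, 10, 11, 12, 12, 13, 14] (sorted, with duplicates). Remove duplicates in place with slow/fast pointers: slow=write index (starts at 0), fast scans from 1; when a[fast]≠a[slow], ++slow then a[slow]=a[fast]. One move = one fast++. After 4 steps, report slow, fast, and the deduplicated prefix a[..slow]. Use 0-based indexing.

slow=3, fast=5, prefix=[1, 2, 3, 6]

(s=0,f=1) a[fast]=2≠a[slow]=1 write a[1]=2 → slow++,fast++
(s=1,f=2) a[fast]=3≠a[slow]=2 write a[2]=3 → slow++,fast++
(s=2,f=3) a[fast]=3=a[slow] dup → fast++
(s=2,f=4) a[fast]=6≠a[slow]=3 write a[3]=6 → slow++,fast++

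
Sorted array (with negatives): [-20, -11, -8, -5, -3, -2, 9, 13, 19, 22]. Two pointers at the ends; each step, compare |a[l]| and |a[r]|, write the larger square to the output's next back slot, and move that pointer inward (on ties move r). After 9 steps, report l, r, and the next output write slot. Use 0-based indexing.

l=5, r=5, next write slot=0

l=0 r=9: |-20|<=|22| out[9]=484, r--
l=0 r=8: |-20|>|19| out[8]=400, l++
l=1 r=8: |-11|<=|19| out[7]=361, r--
l=1 r=7: |-11|<=|13| out[6]=169, r--
l=1 r=6: |-11|>|9| out[5]=121, l++
l=2 r=6: |-8|<=|9| out[4]=81, r--
l=2 r=5: |-8|>|-2| out[3]=64, l++
l=3 r=5: |-5|>|-2| out[2]=25, l++
l=4 r=5: |-3|>|-2| out[1]=9, l++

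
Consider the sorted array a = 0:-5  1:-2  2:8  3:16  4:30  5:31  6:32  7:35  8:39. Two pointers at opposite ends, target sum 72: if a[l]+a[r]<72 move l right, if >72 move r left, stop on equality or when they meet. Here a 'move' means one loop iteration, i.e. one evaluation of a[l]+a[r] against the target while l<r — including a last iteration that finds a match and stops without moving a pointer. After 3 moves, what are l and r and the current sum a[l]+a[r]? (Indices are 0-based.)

[0,8] -5+39=34 <72 → l++
[1,8] -2+39=37 <72 → l++
[2,8] 8+39=47 <72 → l++

l=3, r=8, sum=55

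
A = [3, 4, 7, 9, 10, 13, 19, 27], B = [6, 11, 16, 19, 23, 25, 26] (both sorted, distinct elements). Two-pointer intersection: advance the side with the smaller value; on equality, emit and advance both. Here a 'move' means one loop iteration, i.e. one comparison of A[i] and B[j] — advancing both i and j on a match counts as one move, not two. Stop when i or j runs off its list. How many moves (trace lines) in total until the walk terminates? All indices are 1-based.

13 moves

i=1 j=1: 3<6, i++
i=2 j=1: 4<6, i++
i=3 j=1: 7>6, j++
i=3 j=2: 7<11, i++
i=4 j=2: 9<11, i++
i=5 j=2: 10<11, i++
i=6 j=2: 13>11, j++
i=6 j=3: 13<16, i++
i=7 j=3: 19>16, j++
i=7 j=4: 19==19 emit, i++,j++
i=8 j=5: 27>23, j++
i=8 j=6: 27>25, j++
i=8 j=7: 27>26, j++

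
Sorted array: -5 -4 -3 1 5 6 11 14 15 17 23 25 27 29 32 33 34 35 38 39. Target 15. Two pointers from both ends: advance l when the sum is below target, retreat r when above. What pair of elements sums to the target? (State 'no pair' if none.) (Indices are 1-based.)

[1,20] -5+39=34 >15 → r--
[1,19] -5+38=33 >15 → r--
[1,18] -5+35=30 >15 → r--
[1,17] -5+34=29 >15 → r--
[1,16] -5+33=28 >15 → r--
[1,15] -5+32=27 >15 → r--
[1,14] -5+29=24 >15 → r--
[1,13] -5+27=22 >15 → r--
[1,12] -5+25=20 >15 → r--
[1,11] -5+23=18 >15 → r--
[1,10] -5+17=12 <15 → l++
[2,10] -4+17=13 <15 → l++
[3,10] -3+17=14 <15 → l++
[4,10] 1+17=18 >15 → r--
[4,9] 1+15=16 >15 → r--
[4,8] 1+14=15 → found

(1, 14)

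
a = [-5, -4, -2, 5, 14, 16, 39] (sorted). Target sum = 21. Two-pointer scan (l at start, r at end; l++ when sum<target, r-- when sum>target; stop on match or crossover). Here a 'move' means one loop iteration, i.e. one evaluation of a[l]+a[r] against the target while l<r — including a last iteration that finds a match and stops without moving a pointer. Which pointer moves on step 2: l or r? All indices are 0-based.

[0,6] -5+39=34 >21 → r--
[0,5] -5+16=11 <21 → l++

l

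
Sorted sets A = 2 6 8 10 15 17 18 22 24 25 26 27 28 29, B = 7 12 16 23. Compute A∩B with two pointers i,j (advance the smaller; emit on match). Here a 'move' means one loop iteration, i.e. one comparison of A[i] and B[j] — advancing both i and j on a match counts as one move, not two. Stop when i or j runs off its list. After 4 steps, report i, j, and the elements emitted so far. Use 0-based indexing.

i=3, j=1, emitted=[]

[i=0,j=0] 2<7 → i++
[i=1,j=0] 6<7 → i++
[i=2,j=0] 8>7 → j++
[i=2,j=1] 8<12 → i++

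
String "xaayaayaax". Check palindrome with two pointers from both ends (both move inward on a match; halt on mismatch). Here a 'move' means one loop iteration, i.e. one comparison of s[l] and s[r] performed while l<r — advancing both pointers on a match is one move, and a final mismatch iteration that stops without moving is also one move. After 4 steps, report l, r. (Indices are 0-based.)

l=0 r=9: 'x'=='x', l++,r--
l=1 r=8: 'a'=='a', l++,r--
l=2 r=7: 'a'=='a', l++,r--
l=3 r=6: 'y'=='y', l++,r--

l=4, r=5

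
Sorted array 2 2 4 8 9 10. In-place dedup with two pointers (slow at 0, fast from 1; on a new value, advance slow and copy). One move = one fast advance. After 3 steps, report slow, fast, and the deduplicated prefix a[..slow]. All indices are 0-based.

(s=0,f=1) a[fast]=2=a[slow] dup → fast++
(s=0,f=2) a[fast]=4≠a[slow]=2 write a[1]=4 → slow++,fast++
(s=1,f=3) a[fast]=8≠a[slow]=4 write a[2]=8 → slow++,fast++

slow=2, fast=4, prefix=[2, 4, 8]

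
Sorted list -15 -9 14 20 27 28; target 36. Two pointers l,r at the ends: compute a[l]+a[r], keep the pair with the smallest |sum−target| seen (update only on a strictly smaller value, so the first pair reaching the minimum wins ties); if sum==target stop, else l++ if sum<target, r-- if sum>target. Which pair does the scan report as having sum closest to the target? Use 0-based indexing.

[0,5] -15+28=13 d=23 * → l++
[1,5] -9+28=19 d=17 * → l++
[2,5] 14+28=42 d=6 * → r--
[2,4] 14+27=41 d=5 * → r--
[2,3] 14+20=34 d=2 * → l++

pair (14, 20) with sum 34 (|Δ|=2)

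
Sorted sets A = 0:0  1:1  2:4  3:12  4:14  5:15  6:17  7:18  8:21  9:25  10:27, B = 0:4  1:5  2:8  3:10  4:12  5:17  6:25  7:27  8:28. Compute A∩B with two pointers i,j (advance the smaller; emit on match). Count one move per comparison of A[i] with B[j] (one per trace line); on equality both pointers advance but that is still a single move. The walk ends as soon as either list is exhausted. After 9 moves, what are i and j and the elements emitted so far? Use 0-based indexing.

[i=0,j=0] 0<4 → i++
[i=1,j=0] 1<4 → i++
[i=2,j=0] 4==4 emit → i++,j++
[i=3,j=1] 12>5 → j++
[i=3,j=2] 12>8 → j++
[i=3,j=3] 12>10 → j++
[i=3,j=4] 12==12 emit → i++,j++
[i=4,j=5] 14<17 → i++
[i=5,j=5] 15<17 → i++

i=6, j=5, emitted=[4, 12]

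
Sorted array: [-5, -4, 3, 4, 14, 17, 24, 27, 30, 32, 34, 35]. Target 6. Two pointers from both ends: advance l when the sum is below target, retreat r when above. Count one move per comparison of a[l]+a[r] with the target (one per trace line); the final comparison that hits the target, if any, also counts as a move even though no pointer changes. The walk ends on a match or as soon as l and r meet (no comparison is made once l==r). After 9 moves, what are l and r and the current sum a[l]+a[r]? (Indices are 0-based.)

[0,11] -5+35=30 >6 → r--
[0,10] -5+34=29 >6 → r--
[0,9] -5+32=27 >6 → r--
[0,8] -5+30=25 >6 → r--
[0,7] -5+27=22 >6 → r--
[0,6] -5+24=19 >6 → r--
[0,5] -5+17=12 >6 → r--
[0,4] -5+14=9 >6 → r--
[0,3] -5+4=-1 <6 → l++

l=1, r=3, sum=0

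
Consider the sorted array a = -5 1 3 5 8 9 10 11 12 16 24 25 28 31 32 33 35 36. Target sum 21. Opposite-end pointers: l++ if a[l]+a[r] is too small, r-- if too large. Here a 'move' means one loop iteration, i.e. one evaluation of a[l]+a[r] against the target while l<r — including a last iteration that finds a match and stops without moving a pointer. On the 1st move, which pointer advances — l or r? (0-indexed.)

r

l=0 r=17: -5+36=31 >21, r--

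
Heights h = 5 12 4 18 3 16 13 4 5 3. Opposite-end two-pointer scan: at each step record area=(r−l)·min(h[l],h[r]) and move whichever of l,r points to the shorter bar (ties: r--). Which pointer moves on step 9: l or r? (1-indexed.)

[1,10] min(5,3)*9=27 best=27 * → r--
[1,9] min(5,5)*8=40 best=40 * → r--
[1,8] min(5,4)*7=28 best=40 → r--
[1,7] min(5,13)*6=30 best=40 → l++
[2,7] min(12,13)*5=60 best=60 * → l++
[3,7] min(4,13)*4=16 best=60 → l++
[4,7] min(18,13)*3=39 best=60 → r--
[4,6] min(18,16)*2=32 best=60 → r--
[4,5] min(18,3)*1=3 best=60 → r--

r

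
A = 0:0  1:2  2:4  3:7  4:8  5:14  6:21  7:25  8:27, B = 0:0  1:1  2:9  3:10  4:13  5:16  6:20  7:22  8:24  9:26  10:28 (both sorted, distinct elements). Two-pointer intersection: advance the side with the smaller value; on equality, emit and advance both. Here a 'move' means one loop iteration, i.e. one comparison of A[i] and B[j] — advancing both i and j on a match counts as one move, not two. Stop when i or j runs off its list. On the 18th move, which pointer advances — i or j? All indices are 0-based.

i

[i=0,j=0] 0==0 emit → i++,j++
[i=1,j=1] 2>1 → j++
[i=1,j=2] 2<9 → i++
[i=2,j=2] 4<9 → i++
[i=3,j=2] 7<9 → i++
[i=4,j=2] 8<9 → i++
[i=5,j=2] 14>9 → j++
[i=5,j=3] 14>10 → j++
[i=5,j=4] 14>13 → j++
[i=5,j=5] 14<16 → i++
[i=6,j=5] 21>16 → j++
[i=6,j=6] 21>20 → j++
[i=6,j=7] 21<22 → i++
[i=7,j=7] 25>22 → j++
[i=7,j=8] 25>24 → j++
[i=7,j=9] 25<26 → i++
[i=8,j=9] 27>26 → j++
[i=8,j=10] 27<28 → i++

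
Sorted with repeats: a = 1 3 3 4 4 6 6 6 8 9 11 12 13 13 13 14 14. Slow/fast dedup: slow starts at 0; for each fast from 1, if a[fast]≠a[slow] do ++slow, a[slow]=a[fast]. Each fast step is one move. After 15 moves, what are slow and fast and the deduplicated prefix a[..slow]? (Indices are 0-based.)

slow=9, fast=16, prefix=[1, 3, 4, 6, 8, 9, 11, 12, 13, 14]

(s=0,f=1) a[fast]=3≠a[slow]=1 write a[1]=3 → slow++,fast++
(s=1,f=2) a[fast]=3=a[slow] dup → fast++
(s=1,f=3) a[fast]=4≠a[slow]=3 write a[2]=4 → slow++,fast++
(s=2,f=4) a[fast]=4=a[slow] dup → fast++
(s=2,f=5) a[fast]=6≠a[slow]=4 write a[3]=6 → slow++,fast++
(s=3,f=6) a[fast]=6=a[slow] dup → fast++
(s=3,f=7) a[fast]=6=a[slow] dup → fast++
(s=3,f=8) a[fast]=8≠a[slow]=6 write a[4]=8 → slow++,fast++
(s=4,f=9) a[fast]=9≠a[slow]=8 write a[5]=9 → slow++,fast++
(s=5,f=10) a[fast]=11≠a[slow]=9 write a[6]=11 → slow++,fast++
(s=6,f=11) a[fast]=12≠a[slow]=11 write a[7]=12 → slow++,fast++
(s=7,f=12) a[fast]=13≠a[slow]=12 write a[8]=13 → slow++,fast++
(s=8,f=13) a[fast]=13=a[slow] dup → fast++
(s=8,f=14) a[fast]=13=a[slow] dup → fast++
(s=8,f=15) a[fast]=14≠a[slow]=13 write a[9]=14 → slow++,fast++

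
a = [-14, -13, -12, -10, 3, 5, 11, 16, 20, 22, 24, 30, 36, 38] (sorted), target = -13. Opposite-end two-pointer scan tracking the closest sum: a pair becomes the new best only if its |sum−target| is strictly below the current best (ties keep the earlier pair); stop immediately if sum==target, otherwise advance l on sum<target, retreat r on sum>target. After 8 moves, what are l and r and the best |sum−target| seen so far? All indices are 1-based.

l=1, r=6, best |Δ|=10

l=1 r=14: -14+38=24 d=37 *, r--
l=1 r=13: -14+36=22 d=35 *, r--
l=1 r=12: -14+30=16 d=29 *, r--
l=1 r=11: -14+24=10 d=23 *, r--
l=1 r=10: -14+22=8 d=21 *, r--
l=1 r=9: -14+20=6 d=19 *, r--
l=1 r=8: -14+16=2 d=15 *, r--
l=1 r=7: -14+11=-3 d=10 *, r--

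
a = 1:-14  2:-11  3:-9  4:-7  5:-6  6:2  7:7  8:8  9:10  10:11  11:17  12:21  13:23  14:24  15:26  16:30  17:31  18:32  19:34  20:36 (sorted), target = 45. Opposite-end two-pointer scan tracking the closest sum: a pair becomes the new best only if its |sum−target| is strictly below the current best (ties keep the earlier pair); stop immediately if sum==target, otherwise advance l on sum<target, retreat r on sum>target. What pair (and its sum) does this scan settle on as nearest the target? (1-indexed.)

pair (11, 34) with sum 45 (|Δ|=0)

[1,20] -14+36=22 d=23 * → l++
[2,20] -11+36=25 d=20 * → l++
[3,20] -9+36=27 d=18 * → l++
[4,20] -7+36=29 d=16 * → l++
[5,20] -6+36=30 d=15 * → l++
[6,20] 2+36=38 d=7 * → l++
[7,20] 7+36=43 d=2 * → l++
[8,20] 8+36=44 d=1 * → l++
[9,20] 10+36=46 d=1 → r--
[9,19] 10+34=44 d=1 → l++
[10,19] 11+34=45 d=0 * → stop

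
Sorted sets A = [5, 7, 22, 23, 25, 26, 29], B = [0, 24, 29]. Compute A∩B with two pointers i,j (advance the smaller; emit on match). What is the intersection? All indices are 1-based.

i=1 j=1: 5>0, j++
i=1 j=2: 5<24, i++
i=2 j=2: 7<24, i++
i=3 j=2: 22<24, i++
i=4 j=2: 23<24, i++
i=5 j=2: 25>24, j++
i=5 j=3: 25<29, i++
i=6 j=3: 26<29, i++
i=7 j=3: 29==29 emit, i++,j++

intersection = [29]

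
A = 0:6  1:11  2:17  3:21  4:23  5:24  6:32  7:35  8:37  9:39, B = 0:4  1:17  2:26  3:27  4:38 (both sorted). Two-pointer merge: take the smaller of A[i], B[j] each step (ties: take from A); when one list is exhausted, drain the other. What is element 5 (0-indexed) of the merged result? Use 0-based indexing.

i=0 j=0: A[i]=6>B[j]=4 take 4, j++
i=0 j=1: A[i]=6<=B[j]=17 take 6, i++
i=1 j=1: A[i]=11<=B[j]=17 take 11, i++
i=2 j=1: A[i]=17<=B[j]=17 take 17, i++
i=3 j=1: A[i]=21>B[j]=17 take 17, j++
i=3 j=2: A[i]=21<=B[j]=26 take 21, i++
i=4 j=2: A[i]=23<=B[j]=26 take 23, i++
i=5 j=2: A[i]=24<=B[j]=26 take 24, i++
i=6 j=2: A[i]=32>B[j]=26 take 26, j++
i=6 j=3: A[i]=32>B[j]=27 take 27, j++
i=6 j=4: A[i]=32<=B[j]=38 take 32, i++
i=7 j=4: A[i]=35<=B[j]=38 take 35, i++
i=8 j=4: A[i]=37<=B[j]=38 take 37, i++
i=9 j=4: A[i]=39>B[j]=38 take 38, j++
i=9 j=5: B done, take A[i]=39, i++

merged[5] = 21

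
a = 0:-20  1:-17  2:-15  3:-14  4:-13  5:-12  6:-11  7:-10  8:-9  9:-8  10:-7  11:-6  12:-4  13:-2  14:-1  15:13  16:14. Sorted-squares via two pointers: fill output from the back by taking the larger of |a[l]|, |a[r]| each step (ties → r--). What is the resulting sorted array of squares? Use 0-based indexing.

l=0 r=16: |-20|>|14| out[16]=400, l++
l=1 r=16: |-17|>|14| out[15]=289, l++
l=2 r=16: |-15|>|14| out[14]=225, l++
l=3 r=16: |-14|<=|14| out[13]=196, r--
l=3 r=15: |-14|>|13| out[12]=196, l++
l=4 r=15: |-13|<=|13| out[11]=169, r--
l=4 r=14: |-13|>|-1| out[10]=169, l++
l=5 r=14: |-12|>|-1| out[9]=144, l++
l=6 r=14: |-11|>|-1| out[8]=121, l++
l=7 r=14: |-10|>|-1| out[7]=100, l++
l=8 r=14: |-9|>|-1| out[6]=81, l++
l=9 r=14: |-8|>|-1| out[5]=64, l++
l=10 r=14: |-7|>|-1| out[4]=49, l++
l=11 r=14: |-6|>|-1| out[3]=36, l++
l=12 r=14: |-4|>|-1| out[2]=16, l++
l=13 r=14: |-2|>|-1| out[1]=4, l++
l=14 r=14: |-1|<=|-1| out[0]=1, r--

[1, 4, 16, 36, 49, 64, 81, 100, 121, 144, 169, 169, 196, 196, 225, 289, 400]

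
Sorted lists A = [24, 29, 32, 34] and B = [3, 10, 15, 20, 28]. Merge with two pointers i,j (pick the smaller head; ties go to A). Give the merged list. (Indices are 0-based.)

i=0 j=0: A[i]=24>B[j]=3 take 3, j++
i=0 j=1: A[i]=24>B[j]=10 take 10, j++
i=0 j=2: A[i]=24>B[j]=15 take 15, j++
i=0 j=3: A[i]=24>B[j]=20 take 20, j++
i=0 j=4: A[i]=24<=B[j]=28 take 24, i++
i=1 j=4: A[i]=29>B[j]=28 take 28, j++
i=1 j=5: B done, take A[i]=29, i++
i=2 j=5: B done, take A[i]=32, i++
i=3 j=5: B done, take A[i]=34, i++

[3, 10, 15, 20, 24, 28, 29, 32, 34]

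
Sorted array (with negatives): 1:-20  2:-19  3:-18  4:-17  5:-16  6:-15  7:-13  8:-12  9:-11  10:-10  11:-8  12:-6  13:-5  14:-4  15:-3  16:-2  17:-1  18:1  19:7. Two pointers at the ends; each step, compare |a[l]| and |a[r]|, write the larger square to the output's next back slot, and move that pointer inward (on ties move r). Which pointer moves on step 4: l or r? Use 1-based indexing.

[1,19] |-20|>|7| out[19]=400 → l++
[2,19] |-19|>|7| out[18]=361 → l++
[3,19] |-18|>|7| out[17]=324 → l++
[4,19] |-17|>|7| out[16]=289 → l++

l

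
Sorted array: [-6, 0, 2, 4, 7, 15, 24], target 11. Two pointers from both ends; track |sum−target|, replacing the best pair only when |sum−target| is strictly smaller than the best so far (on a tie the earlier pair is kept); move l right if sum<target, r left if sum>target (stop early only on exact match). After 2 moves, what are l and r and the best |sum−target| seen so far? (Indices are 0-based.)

l=1, r=5, best |Δ|=2

l=0 r=6: -6+24=18 d=7 *, r--
l=0 r=5: -6+15=9 d=2 *, l++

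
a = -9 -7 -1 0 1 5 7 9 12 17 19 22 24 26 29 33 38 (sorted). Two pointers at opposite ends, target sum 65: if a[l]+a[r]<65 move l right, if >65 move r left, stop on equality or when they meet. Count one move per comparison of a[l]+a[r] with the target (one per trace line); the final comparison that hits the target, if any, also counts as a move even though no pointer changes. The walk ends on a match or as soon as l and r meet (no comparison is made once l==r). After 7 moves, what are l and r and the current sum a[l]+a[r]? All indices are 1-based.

l=8, r=17, sum=47

[1,17] -9+38=29 <65 → l++
[2,17] -7+38=31 <65 → l++
[3,17] -1+38=37 <65 → l++
[4,17] 0+38=38 <65 → l++
[5,17] 1+38=39 <65 → l++
[6,17] 5+38=43 <65 → l++
[7,17] 7+38=45 <65 → l++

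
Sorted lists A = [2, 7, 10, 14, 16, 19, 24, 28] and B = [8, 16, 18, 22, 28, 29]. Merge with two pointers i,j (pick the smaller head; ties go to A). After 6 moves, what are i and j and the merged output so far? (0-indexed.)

i=5, j=1, merged so far=[2, 7, 8, 10, 14, 16]

[i=0,j=0] A[i]=2<=B[j]=8 take 2 → i++
[i=1,j=0] A[i]=7<=B[j]=8 take 7 → i++
[i=2,j=0] A[i]=10>B[j]=8 take 8 → j++
[i=2,j=1] A[i]=10<=B[j]=16 take 10 → i++
[i=3,j=1] A[i]=14<=B[j]=16 take 14 → i++
[i=4,j=1] A[i]=16<=B[j]=16 take 16 → i++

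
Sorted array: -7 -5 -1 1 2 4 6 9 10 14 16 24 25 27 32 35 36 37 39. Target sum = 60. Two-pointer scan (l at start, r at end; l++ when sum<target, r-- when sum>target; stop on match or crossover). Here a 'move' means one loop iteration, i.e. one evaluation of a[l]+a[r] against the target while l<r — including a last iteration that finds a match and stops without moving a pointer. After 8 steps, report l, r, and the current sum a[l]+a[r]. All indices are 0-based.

l=0 r=18: -7+39=32 <60, l++
l=1 r=18: -5+39=34 <60, l++
l=2 r=18: -1+39=38 <60, l++
l=3 r=18: 1+39=40 <60, l++
l=4 r=18: 2+39=41 <60, l++
l=5 r=18: 4+39=43 <60, l++
l=6 r=18: 6+39=45 <60, l++
l=7 r=18: 9+39=48 <60, l++

l=8, r=18, sum=49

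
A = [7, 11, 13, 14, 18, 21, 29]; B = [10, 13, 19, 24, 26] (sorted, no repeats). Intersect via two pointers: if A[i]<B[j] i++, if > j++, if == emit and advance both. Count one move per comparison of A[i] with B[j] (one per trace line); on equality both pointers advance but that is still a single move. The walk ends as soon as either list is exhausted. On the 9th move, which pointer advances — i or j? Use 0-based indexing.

i=0 j=0: 7<10, i++
i=1 j=0: 11>10, j++
i=1 j=1: 11<13, i++
i=2 j=1: 13==13 emit, i++,j++
i=3 j=2: 14<19, i++
i=4 j=2: 18<19, i++
i=5 j=2: 21>19, j++
i=5 j=3: 21<24, i++
i=6 j=3: 29>24, j++

j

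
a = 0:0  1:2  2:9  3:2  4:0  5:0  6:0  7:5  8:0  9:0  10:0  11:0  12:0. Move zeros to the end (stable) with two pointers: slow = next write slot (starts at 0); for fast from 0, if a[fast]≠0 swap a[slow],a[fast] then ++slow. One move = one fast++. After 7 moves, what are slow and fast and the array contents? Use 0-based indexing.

slow=0 fast=0: a[fast]=0, fast++
slow=0 fast=1: a[fast]=2≠0 swap→a[0]=2, slow++,fast++
slow=1 fast=2: a[fast]=9≠0 swap→a[1]=9, slow++,fast++
slow=2 fast=3: a[fast]=2≠0 swap→a[2]=2, slow++,fast++
slow=3 fast=4: a[fast]=0, fast++
slow=3 fast=5: a[fast]=0, fast++
slow=3 fast=6: a[fast]=0, fast++

slow=3, fast=7, a=[2, 9, 2, 0, 0, 0, 0, 5, 0, 0, 0, 0, 0]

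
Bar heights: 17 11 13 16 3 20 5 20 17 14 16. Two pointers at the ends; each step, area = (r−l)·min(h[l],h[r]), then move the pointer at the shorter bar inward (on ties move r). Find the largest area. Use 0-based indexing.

max area = 160

l=0 r=10: min(17,16)*10=160 best=160 *, r--
l=0 r=9: min(17,14)*9=126 best=160, r--
l=0 r=8: min(17,17)*8=136 best=160, r--
l=0 r=7: min(17,20)*7=119 best=160, l++
l=1 r=7: min(11,20)*6=66 best=160, l++
l=2 r=7: min(13,20)*5=65 best=160, l++
l=3 r=7: min(16,20)*4=64 best=160, l++
l=4 r=7: min(3,20)*3=9 best=160, l++
l=5 r=7: min(20,20)*2=40 best=160, r--
l=5 r=6: min(20,5)*1=5 best=160, r--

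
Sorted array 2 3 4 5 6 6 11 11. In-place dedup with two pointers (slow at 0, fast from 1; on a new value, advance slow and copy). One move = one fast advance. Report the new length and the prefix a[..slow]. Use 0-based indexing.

slow=0 fast=1: a[fast]=3≠a[slow]=2 write a[1]=3, slow++,fast++
slow=1 fast=2: a[fast]=4≠a[slow]=3 write a[2]=4, slow++,fast++
slow=2 fast=3: a[fast]=5≠a[slow]=4 write a[3]=5, slow++,fast++
slow=3 fast=4: a[fast]=6≠a[slow]=5 write a[4]=6, slow++,fast++
slow=4 fast=5: a[fast]=6=a[slow] dup, fast++
slow=4 fast=6: a[fast]=11≠a[slow]=6 write a[5]=11, slow++,fast++
slow=5 fast=7: a[fast]=11=a[slow] dup, fast++

length 6; prefix = [2, 3, 4, 5, 6, 11]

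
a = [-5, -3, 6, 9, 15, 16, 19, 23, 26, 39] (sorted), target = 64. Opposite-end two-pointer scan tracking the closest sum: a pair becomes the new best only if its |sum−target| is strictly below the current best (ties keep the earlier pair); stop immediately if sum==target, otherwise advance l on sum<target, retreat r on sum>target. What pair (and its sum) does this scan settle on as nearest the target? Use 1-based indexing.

[1,10] -5+39=34 d=30 * → l++
[2,10] -3+39=36 d=28 * → l++
[3,10] 6+39=45 d=19 * → l++
[4,10] 9+39=48 d=16 * → l++
[5,10] 15+39=54 d=10 * → l++
[6,10] 16+39=55 d=9 * → l++
[7,10] 19+39=58 d=6 * → l++
[8,10] 23+39=62 d=2 * → l++
[9,10] 26+39=65 d=1 * → r--

pair (26, 39) with sum 65 (|Δ|=1)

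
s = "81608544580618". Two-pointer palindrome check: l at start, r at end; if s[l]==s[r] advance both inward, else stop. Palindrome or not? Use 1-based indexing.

palindrome

l=1 r=14: '8'=='8', l++,r--
l=2 r=13: '1'=='1', l++,r--
l=3 r=12: '6'=='6', l++,r--
l=4 r=11: '0'=='0', l++,r--
l=5 r=10: '8'=='8', l++,r--
l=6 r=9: '5'=='5', l++,r--
l=7 r=8: '4'=='4', l++,r--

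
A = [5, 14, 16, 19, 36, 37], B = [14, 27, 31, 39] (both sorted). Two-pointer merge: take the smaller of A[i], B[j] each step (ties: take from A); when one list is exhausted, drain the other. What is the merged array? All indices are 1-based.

[5, 14, 14, 16, 19, 27, 31, 36, 37, 39]

[i=1,j=1] A[i]=5<=B[j]=14 take 5 → i++
[i=2,j=1] A[i]=14<=B[j]=14 take 14 → i++
[i=3,j=1] A[i]=16>B[j]=14 take 14 → j++
[i=3,j=2] A[i]=16<=B[j]=27 take 16 → i++
[i=4,j=2] A[i]=19<=B[j]=27 take 19 → i++
[i=5,j=2] A[i]=36>B[j]=27 take 27 → j++
[i=5,j=3] A[i]=36>B[j]=31 take 31 → j++
[i=5,j=4] A[i]=36<=B[j]=39 take 36 → i++
[i=6,j=4] A[i]=37<=B[j]=39 take 37 → i++
[i=7,j=4] A done, take B[j]=39 → j++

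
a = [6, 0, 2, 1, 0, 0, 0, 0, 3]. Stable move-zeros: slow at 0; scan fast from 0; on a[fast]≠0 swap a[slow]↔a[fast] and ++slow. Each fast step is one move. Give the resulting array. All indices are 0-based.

(s=0,f=0) a[fast]=6≠0 swap→a[0]=6 → slow++,fast++
(s=1,f=1) a[fast]=0 → fast++
(s=1,f=2) a[fast]=2≠0 swap→a[1]=2 → slow++,fast++
(s=2,f=3) a[fast]=1≠0 swap→a[2]=1 → slow++,fast++
(s=3,f=4) a[fast]=0 → fast++
(s=3,f=5) a[fast]=0 → fast++
(s=3,f=6) a[fast]=0 → fast++
(s=3,f=7) a[fast]=0 → fast++
(s=3,f=8) a[fast]=3≠0 swap→a[3]=3 → slow++,fast++

[6, 2, 1, 3, 0, 0, 0, 0, 0]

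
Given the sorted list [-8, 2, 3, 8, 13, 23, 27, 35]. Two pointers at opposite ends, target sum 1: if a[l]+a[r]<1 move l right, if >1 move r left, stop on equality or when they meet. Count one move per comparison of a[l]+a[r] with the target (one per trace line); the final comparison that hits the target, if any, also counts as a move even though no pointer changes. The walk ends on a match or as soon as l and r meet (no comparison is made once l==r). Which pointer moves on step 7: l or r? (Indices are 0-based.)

r

[0,7] -8+35=27 >1 → r--
[0,6] -8+27=19 >1 → r--
[0,5] -8+23=15 >1 → r--
[0,4] -8+13=5 >1 → r--
[0,3] -8+8=0 <1 → l++
[1,3] 2+8=10 >1 → r--
[1,2] 2+3=5 >1 → r--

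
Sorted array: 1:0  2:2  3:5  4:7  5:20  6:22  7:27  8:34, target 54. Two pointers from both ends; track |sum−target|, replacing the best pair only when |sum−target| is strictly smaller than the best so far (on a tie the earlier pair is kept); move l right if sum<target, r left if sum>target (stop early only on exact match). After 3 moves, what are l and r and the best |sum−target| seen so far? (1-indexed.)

l=4, r=8, best |Δ|=15

[1,8] 0+34=34 d=20 * → l++
[2,8] 2+34=36 d=18 * → l++
[3,8] 5+34=39 d=15 * → l++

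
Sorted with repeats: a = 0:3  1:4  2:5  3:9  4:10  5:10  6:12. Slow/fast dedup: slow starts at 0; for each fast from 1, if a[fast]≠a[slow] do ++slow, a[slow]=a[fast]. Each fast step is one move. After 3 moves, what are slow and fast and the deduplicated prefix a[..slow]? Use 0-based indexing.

slow=0 fast=1: a[fast]=4≠a[slow]=3 write a[1]=4, slow++,fast++
slow=1 fast=2: a[fast]=5≠a[slow]=4 write a[2]=5, slow++,fast++
slow=2 fast=3: a[fast]=9≠a[slow]=5 write a[3]=9, slow++,fast++

slow=3, fast=4, prefix=[3, 4, 5, 9]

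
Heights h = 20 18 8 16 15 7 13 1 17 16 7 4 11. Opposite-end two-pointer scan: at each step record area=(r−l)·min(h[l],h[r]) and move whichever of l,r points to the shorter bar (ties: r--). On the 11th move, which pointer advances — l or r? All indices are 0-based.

r

[0,12] min(20,11)*12=132 best=132 * → r--
[0,11] min(20,4)*11=44 best=132 → r--
[0,10] min(20,7)*10=70 best=132 → r--
[0,9] min(20,16)*9=144 best=144 * → r--
[0,8] min(20,17)*8=136 best=144 → r--
[0,7] min(20,1)*7=7 best=144 → r--
[0,6] min(20,13)*6=78 best=144 → r--
[0,5] min(20,7)*5=35 best=144 → r--
[0,4] min(20,15)*4=60 best=144 → r--
[0,3] min(20,16)*3=48 best=144 → r--
[0,2] min(20,8)*2=16 best=144 → r--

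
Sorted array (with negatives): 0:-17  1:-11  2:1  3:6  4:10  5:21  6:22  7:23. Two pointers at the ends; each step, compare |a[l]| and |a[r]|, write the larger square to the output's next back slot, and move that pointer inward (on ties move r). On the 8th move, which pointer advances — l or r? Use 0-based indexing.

r

l=0 r=7: |-17|<=|23| out[7]=529, r--
l=0 r=6: |-17|<=|22| out[6]=484, r--
l=0 r=5: |-17|<=|21| out[5]=441, r--
l=0 r=4: |-17|>|10| out[4]=289, l++
l=1 r=4: |-11|>|10| out[3]=121, l++
l=2 r=4: |1|<=|10| out[2]=100, r--
l=2 r=3: |1|<=|6| out[1]=36, r--
l=2 r=2: |1|<=|1| out[0]=1, r--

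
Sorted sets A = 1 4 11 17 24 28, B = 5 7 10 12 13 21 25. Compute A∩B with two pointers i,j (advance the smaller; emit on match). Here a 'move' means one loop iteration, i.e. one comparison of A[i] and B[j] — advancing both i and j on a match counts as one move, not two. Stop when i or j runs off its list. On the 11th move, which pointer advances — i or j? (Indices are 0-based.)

i

i=0 j=0: 1<5, i++
i=1 j=0: 4<5, i++
i=2 j=0: 11>5, j++
i=2 j=1: 11>7, j++
i=2 j=2: 11>10, j++
i=2 j=3: 11<12, i++
i=3 j=3: 17>12, j++
i=3 j=4: 17>13, j++
i=3 j=5: 17<21, i++
i=4 j=5: 24>21, j++
i=4 j=6: 24<25, i++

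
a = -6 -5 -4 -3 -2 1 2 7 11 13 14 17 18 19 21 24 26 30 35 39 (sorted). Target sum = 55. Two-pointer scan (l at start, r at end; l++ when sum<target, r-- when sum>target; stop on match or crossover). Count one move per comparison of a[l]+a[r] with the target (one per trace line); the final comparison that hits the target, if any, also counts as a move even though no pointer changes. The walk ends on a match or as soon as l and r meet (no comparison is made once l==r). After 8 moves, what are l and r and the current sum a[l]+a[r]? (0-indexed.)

[0,19] -6+39=33 <55 → l++
[1,19] -5+39=34 <55 → l++
[2,19] -4+39=35 <55 → l++
[3,19] -3+39=36 <55 → l++
[4,19] -2+39=37 <55 → l++
[5,19] 1+39=40 <55 → l++
[6,19] 2+39=41 <55 → l++
[7,19] 7+39=46 <55 → l++

l=8, r=19, sum=50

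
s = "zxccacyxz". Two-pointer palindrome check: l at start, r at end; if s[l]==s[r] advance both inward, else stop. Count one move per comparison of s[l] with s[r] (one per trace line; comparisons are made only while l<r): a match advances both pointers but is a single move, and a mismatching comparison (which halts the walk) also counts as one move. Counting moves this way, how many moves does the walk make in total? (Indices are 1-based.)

l=1 r=9: 'z'=='z', l++,r--
l=2 r=8: 'x'=='x', l++,r--
l=3 r=7: 'c'!='y', stop

3 moves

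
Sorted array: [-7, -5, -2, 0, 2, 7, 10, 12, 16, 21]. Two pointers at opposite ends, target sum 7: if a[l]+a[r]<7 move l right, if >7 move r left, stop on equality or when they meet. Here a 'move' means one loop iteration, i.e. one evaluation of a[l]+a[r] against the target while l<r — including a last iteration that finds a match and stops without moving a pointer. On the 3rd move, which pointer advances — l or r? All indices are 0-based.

l=0 r=9: -7+21=14 >7, r--
l=0 r=8: -7+16=9 >7, r--
l=0 r=7: -7+12=5 <7, l++

l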